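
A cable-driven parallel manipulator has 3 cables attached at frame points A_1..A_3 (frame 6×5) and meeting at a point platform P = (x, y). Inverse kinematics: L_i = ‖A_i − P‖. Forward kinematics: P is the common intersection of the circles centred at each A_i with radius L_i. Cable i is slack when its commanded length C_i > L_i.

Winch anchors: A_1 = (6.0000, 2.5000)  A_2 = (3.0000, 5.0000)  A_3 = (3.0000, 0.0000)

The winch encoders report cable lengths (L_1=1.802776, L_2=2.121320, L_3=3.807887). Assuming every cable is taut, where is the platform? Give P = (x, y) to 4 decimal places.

(4.5000, 3.5000)

each cable: (A_i−P)·(A_i−P) = L_i²; let c_i = ‖A_i‖²−L_i²
c_1 = 36.0000+6.2500−3.2500 = 39.0000
row 1: 6.0000x − 5.0000y = 9.5000  (c_2=29.5000)
row 2: 6.0000x + 5.0000y = 44.5000  (c_3=-5.5000)
Cramer on rows 1–2 → x = 4.5000, y = 3.5000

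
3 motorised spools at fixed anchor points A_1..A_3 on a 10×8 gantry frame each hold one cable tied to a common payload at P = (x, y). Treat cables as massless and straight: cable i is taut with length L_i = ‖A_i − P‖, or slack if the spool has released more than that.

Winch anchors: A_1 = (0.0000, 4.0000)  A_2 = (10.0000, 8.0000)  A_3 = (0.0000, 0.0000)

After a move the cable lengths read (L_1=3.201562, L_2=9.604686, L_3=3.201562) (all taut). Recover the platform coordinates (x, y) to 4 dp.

each cable: (A_i−P)·(A_i−P) = L_i²; let q_i = ‖A_i‖²−L_i²
q_1 = 0.0000+16.0000−10.2500 = 5.7500
row 1: -20.0000x − 8.0000y = -66.0000  (q_2=71.7500)
row 2: 0.0000x + 8.0000y = 16.0000  (q_3=-10.2500)
Cramer on rows 1–2 → x = 2.5000, y = 2.0000

(2.5000, 2.0000)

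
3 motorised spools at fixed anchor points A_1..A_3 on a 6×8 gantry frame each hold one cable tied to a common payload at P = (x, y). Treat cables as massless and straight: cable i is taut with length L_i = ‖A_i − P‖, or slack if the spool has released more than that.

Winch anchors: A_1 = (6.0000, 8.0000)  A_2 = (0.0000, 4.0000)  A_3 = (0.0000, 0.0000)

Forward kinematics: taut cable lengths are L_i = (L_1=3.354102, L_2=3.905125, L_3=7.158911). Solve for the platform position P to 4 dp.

circle eqns → linear via eq_j − eq_1; set k_j = A_j·A_j − L_j²
k_1 = 36.0000+64.0000−11.2500 = 88.7500
12.0000·x + 8.0000·y = k_1−k_2 = 88.0000
12.0000·x + 16.0000·y = k_1−k_3 = 140.0000
solve first two rows → x=3.0000, y=6.5000

(3.0000, 6.5000)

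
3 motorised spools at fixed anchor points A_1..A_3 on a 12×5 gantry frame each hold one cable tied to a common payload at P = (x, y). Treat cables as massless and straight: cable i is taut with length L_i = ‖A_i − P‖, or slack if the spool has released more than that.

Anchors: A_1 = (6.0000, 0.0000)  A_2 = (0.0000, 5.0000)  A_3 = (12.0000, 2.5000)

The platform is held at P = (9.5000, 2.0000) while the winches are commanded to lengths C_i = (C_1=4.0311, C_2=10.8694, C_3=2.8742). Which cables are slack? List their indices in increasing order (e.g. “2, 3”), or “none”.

2, 3

cable 1: L_1 = ‖A_1−P‖ = 4.0311;  C_1 = 4.0311 → taut
cable 2: L_2 = ‖A_2−P‖ = 9.9624;  C_2 = 10.8694 → slack
cable 3: L_3 = ‖A_3−P‖ = 2.5495;  C_3 = 2.8742 → slack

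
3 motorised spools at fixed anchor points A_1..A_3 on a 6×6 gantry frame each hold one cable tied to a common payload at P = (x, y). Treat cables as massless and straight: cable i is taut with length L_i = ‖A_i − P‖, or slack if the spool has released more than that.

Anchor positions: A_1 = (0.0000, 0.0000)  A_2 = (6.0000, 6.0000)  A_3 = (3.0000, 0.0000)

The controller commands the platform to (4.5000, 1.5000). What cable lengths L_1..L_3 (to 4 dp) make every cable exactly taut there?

L_1: Δ = A_1−P = (-4.5000, -1.5000) → ‖Δ‖ = √22.5000 = 4.7434
L_2: Δ = A_2−P = (1.5000, 4.5000) → ‖Δ‖ = √22.5000 = 4.7434
L_3: Δ = A_3−P = (-1.5000, -1.5000) → ‖Δ‖ = √4.5000 = 2.1213

(4.7434, 4.7434, 2.1213)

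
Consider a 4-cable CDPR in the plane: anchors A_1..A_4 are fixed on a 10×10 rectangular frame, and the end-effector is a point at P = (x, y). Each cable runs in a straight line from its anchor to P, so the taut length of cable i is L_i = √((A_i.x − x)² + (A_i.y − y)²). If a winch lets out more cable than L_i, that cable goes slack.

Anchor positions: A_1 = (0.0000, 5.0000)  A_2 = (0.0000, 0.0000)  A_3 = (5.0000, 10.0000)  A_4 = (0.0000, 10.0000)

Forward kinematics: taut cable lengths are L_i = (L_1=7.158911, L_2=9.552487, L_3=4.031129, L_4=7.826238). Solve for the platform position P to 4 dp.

each cable: (A_i−P)·(A_i−P) = L_i²; let c_i = ‖A_i‖²−L_i²
c_1 = 0.0000+25.0000−51.2500 = -26.2500
row 1: 0.0000x + 10.0000y = 65.0000  (c_2=-91.2500)
row 2: -10.0000x − 10.0000y = -135.0000  (c_3=108.7500)
row 3: 0.0000x − 10.0000y = -65.0000  (c_4=38.7500)
Cramer on rows 1–2 → x = 7.0000, y = 6.5000
check cable 4: ‖A_4−P‖² = 61.2500 ≈ L_4² = 61.2500 ✓

(7.0000, 6.5000)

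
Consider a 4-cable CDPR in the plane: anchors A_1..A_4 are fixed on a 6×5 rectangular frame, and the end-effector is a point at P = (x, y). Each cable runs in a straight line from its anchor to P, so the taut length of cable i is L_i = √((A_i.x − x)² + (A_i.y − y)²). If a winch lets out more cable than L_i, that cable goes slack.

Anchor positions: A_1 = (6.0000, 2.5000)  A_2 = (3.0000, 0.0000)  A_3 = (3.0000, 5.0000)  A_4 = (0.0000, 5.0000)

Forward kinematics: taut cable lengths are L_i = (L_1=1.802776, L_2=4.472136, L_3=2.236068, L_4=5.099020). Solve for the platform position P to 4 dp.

circle eqns → linear via eq_j − eq_1; set c_j = A_j·A_j − L_j²
c_1 = 36.0000+6.2500−3.2500 = 39.0000
6.0000·x + 5.0000·y = c_1−c_2 = 50.0000
6.0000·x − 5.0000·y = c_1−c_3 = 10.0000
12.0000·x − 5.0000·y = c_1−c_4 = 40.0000
solve first two rows → x=5.0000, y=4.0000
check cable 4: ‖A_4−P‖² = 26.0000 ≈ L_4² = 26.0000 ✓

(5.0000, 4.0000)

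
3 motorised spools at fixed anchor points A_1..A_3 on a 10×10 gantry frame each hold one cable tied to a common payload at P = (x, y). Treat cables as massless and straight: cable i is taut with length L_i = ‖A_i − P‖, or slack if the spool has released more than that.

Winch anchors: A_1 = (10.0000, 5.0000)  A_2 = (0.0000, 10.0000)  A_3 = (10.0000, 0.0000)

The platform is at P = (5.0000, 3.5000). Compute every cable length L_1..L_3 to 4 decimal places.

(5.2202, 8.2006, 6.1033)

cable 1: Δx=5.0000, Δy=1.5000; L_1 = √(Δx²+Δy²) = 5.2202
cable 2: Δx=-5.0000, Δy=6.5000; L_2 = √(Δx²+Δy²) = 8.2006
cable 3: Δx=5.0000, Δy=-3.5000; L_3 = √(Δx²+Δy²) = 6.1033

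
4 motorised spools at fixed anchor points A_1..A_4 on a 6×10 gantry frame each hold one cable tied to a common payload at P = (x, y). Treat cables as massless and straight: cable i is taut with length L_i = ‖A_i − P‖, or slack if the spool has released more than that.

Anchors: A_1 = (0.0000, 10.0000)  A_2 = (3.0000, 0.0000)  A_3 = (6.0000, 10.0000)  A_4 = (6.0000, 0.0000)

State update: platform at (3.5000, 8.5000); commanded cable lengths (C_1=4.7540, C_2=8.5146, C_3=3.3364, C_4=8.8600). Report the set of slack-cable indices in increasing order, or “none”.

1, 3

i=1: geometric 3.8079 vs commanded 4.7540 ⇒ slack
i=2: geometric 8.5147 vs commanded 8.5146 ⇒ taut
i=3: geometric 2.9155 vs commanded 3.3364 ⇒ slack
i=4: geometric 8.8600 vs commanded 8.8600 ⇒ taut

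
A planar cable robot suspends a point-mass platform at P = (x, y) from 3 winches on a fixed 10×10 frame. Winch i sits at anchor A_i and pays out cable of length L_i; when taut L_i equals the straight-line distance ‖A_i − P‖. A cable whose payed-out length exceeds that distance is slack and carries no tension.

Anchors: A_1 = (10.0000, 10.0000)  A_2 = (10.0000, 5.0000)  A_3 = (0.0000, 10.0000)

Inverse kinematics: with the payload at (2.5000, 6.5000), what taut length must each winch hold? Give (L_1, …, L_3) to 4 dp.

(8.2765, 7.6485, 4.3012)

cable 1: Δx=7.5000, Δy=3.5000; L_1 = √(Δx²+Δy²) = 8.2765
cable 2: Δx=7.5000, Δy=-1.5000; L_2 = √(Δx²+Δy²) = 7.6485
cable 3: Δx=-2.5000, Δy=3.5000; L_3 = √(Δx²+Δy²) = 4.3012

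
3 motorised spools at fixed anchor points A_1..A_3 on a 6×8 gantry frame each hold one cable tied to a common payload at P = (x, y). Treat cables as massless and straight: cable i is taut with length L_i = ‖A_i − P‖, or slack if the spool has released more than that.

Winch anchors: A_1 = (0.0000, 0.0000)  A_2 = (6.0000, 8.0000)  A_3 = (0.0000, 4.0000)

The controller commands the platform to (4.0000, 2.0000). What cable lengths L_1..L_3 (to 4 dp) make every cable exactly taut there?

cable 1: Δx=-4.0000, Δy=-2.0000; L_1 = √(Δx²+Δy²) = 4.4721
cable 2: Δx=2.0000, Δy=6.0000; L_2 = √(Δx²+Δy²) = 6.3246
cable 3: Δx=-4.0000, Δy=2.0000; L_3 = √(Δx²+Δy²) = 4.4721

(4.4721, 6.3246, 4.4721)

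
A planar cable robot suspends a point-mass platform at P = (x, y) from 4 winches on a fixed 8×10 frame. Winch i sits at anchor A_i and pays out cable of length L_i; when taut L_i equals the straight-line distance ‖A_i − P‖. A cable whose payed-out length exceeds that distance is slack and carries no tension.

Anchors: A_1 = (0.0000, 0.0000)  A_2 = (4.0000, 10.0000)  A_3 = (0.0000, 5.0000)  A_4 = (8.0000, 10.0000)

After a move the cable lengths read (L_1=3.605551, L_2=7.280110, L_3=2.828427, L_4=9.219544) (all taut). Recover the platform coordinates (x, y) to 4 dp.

each cable: (A_i−P)·(A_i−P) = L_i²; let c_i = ‖A_i‖²−L_i²
c_1 = 0.0000+0.0000−13.0000 = -13.0000
row 1: -8.0000x − 20.0000y = -76.0000  (c_2=63.0000)
row 2: 0.0000x − 10.0000y = -30.0000  (c_3=17.0000)
row 3: -16.0000x − 20.0000y = -92.0000  (c_4=79.0000)
Cramer on rows 1–2 → x = 2.0000, y = 3.0000
check cable 4: ‖A_4−P‖² = 85.0000 ≈ L_4² = 85.0000 ✓

(2.0000, 3.0000)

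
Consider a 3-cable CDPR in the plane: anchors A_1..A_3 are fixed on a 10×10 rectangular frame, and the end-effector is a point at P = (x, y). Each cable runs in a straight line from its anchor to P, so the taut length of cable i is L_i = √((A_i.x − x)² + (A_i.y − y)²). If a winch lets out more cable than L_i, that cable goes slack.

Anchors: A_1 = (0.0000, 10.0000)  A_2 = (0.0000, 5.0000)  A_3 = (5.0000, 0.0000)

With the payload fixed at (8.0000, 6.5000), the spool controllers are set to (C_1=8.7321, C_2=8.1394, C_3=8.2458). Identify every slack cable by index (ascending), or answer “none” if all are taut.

cable 1: L_1 = ‖A_1−P‖ = 8.7321;  C_1 = 8.7321 → taut
cable 2: L_2 = ‖A_2−P‖ = 8.1394;  C_2 = 8.1394 → taut
cable 3: L_3 = ‖A_3−P‖ = 7.1589;  C_3 = 8.2458 → slack

3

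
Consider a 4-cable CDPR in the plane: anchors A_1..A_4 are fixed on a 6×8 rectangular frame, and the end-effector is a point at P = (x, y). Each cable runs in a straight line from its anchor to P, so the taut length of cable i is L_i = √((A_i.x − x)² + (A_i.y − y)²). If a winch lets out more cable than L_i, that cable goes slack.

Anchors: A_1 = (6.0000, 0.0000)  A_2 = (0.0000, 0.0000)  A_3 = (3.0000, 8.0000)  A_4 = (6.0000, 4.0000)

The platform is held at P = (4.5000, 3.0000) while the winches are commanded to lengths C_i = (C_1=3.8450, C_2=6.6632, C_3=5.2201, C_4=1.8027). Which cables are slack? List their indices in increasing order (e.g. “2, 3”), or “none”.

1, 2

i=1: geometric 3.3541 vs commanded 3.8450 ⇒ slack
i=2: geometric 5.4083 vs commanded 6.6632 ⇒ slack
i=3: geometric 5.2202 vs commanded 5.2201 ⇒ taut
i=4: geometric 1.8028 vs commanded 1.8027 ⇒ taut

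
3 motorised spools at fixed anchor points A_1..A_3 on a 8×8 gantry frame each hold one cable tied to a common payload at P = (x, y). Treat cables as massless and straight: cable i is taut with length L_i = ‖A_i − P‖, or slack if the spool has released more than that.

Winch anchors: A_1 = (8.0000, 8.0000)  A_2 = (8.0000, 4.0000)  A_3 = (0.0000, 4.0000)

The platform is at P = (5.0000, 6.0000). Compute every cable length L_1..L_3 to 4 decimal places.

(3.6056, 3.6056, 5.3852)

L_1 = √((8.0000−5.0000)² + (8.0000−6.0000)²) = 3.6056
L_2 = √((8.0000−5.0000)² + (4.0000−6.0000)²) = 3.6056
L_3 = √((0.0000−5.0000)² + (4.0000−6.0000)²) = 5.3852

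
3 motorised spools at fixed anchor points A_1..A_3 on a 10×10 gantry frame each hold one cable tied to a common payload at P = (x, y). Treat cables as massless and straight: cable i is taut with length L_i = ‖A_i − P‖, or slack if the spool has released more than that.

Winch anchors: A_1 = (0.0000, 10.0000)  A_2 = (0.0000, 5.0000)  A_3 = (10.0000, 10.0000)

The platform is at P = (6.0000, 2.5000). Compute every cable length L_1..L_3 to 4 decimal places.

(9.6047, 6.5000, 8.5000)

L_1 = √((0.0000−6.0000)² + (10.0000−2.5000)²) = 9.6047
L_2 = √((0.0000−6.0000)² + (5.0000−2.5000)²) = 6.5000
L_3 = √((10.0000−6.0000)² + (10.0000−2.5000)²) = 8.5000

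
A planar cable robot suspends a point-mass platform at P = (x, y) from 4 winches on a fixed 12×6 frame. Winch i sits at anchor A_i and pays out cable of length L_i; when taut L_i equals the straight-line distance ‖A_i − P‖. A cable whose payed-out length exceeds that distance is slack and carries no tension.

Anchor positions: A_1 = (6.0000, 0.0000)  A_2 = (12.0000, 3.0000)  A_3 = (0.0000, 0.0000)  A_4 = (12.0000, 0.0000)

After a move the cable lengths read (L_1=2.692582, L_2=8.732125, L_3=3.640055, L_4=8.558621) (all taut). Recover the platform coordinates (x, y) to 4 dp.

(3.5000, 1.0000)

each cable: (A_i−P)·(A_i−P) = L_i²; let c_i = ‖A_i‖²−L_i²
c_1 = 36.0000+0.0000−7.2500 = 28.7500
row 1: -12.0000x − 6.0000y = -48.0000  (c_2=76.7500)
row 2: 12.0000x + 0.0000y = 42.0000  (c_3=-13.2500)
row 3: -12.0000x + 0.0000y = -42.0000  (c_4=70.7500)
Cramer on rows 1–2 → x = 3.5000, y = 1.0000
check cable 4: ‖A_4−P‖² = 73.2500 ≈ L_4² = 73.2500 ✓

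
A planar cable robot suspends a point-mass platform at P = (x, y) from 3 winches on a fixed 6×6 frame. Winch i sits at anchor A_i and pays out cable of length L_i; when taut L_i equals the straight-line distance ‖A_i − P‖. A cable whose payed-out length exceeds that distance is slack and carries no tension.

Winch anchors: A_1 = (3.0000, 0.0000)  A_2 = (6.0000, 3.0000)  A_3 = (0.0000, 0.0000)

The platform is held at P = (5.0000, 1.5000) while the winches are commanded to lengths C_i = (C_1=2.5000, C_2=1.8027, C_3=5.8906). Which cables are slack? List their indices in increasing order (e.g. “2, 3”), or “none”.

i=1: geometric 2.5000 vs commanded 2.5000 ⇒ taut
i=2: geometric 1.8028 vs commanded 1.8027 ⇒ taut
i=3: geometric 5.2202 vs commanded 5.8906 ⇒ slack

3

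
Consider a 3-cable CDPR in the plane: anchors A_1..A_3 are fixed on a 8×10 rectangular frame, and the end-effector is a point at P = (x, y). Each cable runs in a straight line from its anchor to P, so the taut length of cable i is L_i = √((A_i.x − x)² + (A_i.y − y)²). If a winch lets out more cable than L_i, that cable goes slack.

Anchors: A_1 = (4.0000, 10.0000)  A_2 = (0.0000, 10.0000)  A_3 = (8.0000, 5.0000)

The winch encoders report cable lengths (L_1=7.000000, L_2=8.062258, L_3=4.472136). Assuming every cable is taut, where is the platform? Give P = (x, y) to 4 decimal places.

(4.0000, 3.0000)

expand ‖A_i−P‖²=L_i² and subtract eq 1 (c_i ≔ ‖A_i‖²−L_i²)
c_1 = 16.0000+100.0000−49.0000 = 67.0000
eq1−eq2 → [8.0000  0.0000]·P = 32.0000
eq1−eq3 → [-8.0000  10.0000]·P = -2.0000
2×2 solve → P = (4.0000, 3.0000)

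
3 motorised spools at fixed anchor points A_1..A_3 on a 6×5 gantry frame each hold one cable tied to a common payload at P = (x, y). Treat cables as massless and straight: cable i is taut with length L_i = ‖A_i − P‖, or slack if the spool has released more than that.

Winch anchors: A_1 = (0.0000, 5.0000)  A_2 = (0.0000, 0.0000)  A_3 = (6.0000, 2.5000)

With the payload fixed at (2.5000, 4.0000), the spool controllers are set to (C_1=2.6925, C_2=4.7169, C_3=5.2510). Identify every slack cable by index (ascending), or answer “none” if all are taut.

3

cable 1: L_1 = ‖A_1−P‖ = 2.6926;  C_1 = 2.6925 → taut
cable 2: L_2 = ‖A_2−P‖ = 4.7170;  C_2 = 4.7169 → taut
cable 3: L_3 = ‖A_3−P‖ = 3.8079;  C_3 = 5.2510 → slack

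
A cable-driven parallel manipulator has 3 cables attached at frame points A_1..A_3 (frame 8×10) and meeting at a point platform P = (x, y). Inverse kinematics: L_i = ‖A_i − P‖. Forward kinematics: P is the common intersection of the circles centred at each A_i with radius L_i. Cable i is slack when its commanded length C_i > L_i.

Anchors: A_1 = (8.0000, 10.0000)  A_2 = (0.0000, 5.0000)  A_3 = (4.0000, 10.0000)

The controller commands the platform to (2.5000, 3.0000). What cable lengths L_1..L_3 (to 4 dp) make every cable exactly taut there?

(8.9022, 3.2016, 7.1589)

L_1: Δ = A_1−P = (5.5000, 7.0000) → ‖Δ‖ = √79.2500 = 8.9022
L_2: Δ = A_2−P = (-2.5000, 2.0000) → ‖Δ‖ = √10.2500 = 3.2016
L_3: Δ = A_3−P = (1.5000, 7.0000) → ‖Δ‖ = √51.2500 = 7.1589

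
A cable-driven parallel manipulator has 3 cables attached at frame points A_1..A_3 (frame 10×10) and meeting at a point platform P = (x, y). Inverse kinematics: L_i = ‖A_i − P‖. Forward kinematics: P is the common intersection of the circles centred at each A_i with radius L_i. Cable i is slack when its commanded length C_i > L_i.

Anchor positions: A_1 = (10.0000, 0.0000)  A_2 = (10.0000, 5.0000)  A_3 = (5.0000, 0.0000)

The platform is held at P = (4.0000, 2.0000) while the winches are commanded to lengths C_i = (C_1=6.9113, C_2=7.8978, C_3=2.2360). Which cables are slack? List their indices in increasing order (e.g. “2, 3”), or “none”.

1, 2

i=1: geometric 6.3246 vs commanded 6.9113 ⇒ slack
i=2: geometric 6.7082 vs commanded 7.8978 ⇒ slack
i=3: geometric 2.2361 vs commanded 2.2360 ⇒ taut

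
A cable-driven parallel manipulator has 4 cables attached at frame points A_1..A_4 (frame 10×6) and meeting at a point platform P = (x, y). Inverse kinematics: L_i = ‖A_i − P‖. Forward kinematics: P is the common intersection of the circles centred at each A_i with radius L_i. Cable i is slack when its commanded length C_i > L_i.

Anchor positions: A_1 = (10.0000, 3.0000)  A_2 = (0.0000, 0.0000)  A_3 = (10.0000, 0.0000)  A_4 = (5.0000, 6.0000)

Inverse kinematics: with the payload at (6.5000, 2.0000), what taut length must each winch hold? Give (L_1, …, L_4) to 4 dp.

L_1: Δ = A_1−P = (3.5000, 1.0000) → ‖Δ‖ = √13.2500 = 3.6401
L_2: Δ = A_2−P = (-6.5000, -2.0000) → ‖Δ‖ = √46.2500 = 6.8007
L_3: Δ = A_3−P = (3.5000, -2.0000) → ‖Δ‖ = √16.2500 = 4.0311
L_4: Δ = A_4−P = (-1.5000, 4.0000) → ‖Δ‖ = √18.2500 = 4.2720

(3.6401, 6.8007, 4.0311, 4.2720)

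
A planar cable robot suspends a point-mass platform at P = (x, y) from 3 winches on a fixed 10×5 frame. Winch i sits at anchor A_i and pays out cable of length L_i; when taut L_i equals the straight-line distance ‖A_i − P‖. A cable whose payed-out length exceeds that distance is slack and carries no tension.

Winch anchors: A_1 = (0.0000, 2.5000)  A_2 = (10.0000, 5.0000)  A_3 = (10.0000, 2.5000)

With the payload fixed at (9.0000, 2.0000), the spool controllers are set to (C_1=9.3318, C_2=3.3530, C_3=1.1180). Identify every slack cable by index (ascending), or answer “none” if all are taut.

1, 2

i=1: geometric 9.0139 vs commanded 9.3318 ⇒ slack
i=2: geometric 3.1623 vs commanded 3.3530 ⇒ slack
i=3: geometric 1.1180 vs commanded 1.1180 ⇒ taut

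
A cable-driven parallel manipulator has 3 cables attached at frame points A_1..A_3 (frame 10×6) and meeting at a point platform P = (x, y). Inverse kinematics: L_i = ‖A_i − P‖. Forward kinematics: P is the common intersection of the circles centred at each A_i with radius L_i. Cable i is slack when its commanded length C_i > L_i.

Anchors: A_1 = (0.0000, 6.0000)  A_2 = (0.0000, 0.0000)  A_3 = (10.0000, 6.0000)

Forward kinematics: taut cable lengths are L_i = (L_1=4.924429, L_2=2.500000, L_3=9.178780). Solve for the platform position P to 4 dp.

expand ‖A_i−P‖²=L_i² and subtract eq 1 (c_i ≔ ‖A_i‖²−L_i²)
c_1 = 0.0000+36.0000−24.2500 = 11.7500
eq1−eq2 → [0.0000  12.0000]·P = 18.0000
eq1−eq3 → [-20.0000  0.0000]·P = -40.0000
2×2 solve → P = (2.0000, 1.5000)

(2.0000, 1.5000)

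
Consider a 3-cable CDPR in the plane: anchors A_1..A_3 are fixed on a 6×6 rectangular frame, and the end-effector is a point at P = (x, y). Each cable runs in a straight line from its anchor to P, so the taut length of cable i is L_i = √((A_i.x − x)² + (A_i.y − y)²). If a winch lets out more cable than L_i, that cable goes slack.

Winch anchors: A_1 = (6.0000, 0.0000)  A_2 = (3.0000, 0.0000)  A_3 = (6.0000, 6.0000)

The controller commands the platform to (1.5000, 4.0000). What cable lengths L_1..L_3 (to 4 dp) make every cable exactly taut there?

L_1: Δ = A_1−P = (4.5000, -4.0000) → ‖Δ‖ = √36.2500 = 6.0208
L_2: Δ = A_2−P = (1.5000, -4.0000) → ‖Δ‖ = √18.2500 = 4.2720
L_3: Δ = A_3−P = (4.5000, 2.0000) → ‖Δ‖ = √24.2500 = 4.9244

(6.0208, 4.2720, 4.9244)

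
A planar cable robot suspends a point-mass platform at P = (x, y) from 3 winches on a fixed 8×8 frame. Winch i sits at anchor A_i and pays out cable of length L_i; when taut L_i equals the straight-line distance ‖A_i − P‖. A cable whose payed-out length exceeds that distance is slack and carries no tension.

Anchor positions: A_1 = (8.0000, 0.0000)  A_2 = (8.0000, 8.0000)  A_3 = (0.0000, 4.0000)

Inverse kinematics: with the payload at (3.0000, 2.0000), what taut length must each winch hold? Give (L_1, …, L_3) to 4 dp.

cable 1: Δx=5.0000, Δy=-2.0000; L_1 = √(Δx²+Δy²) = 5.3852
cable 2: Δx=5.0000, Δy=6.0000; L_2 = √(Δx²+Δy²) = 7.8102
cable 3: Δx=-3.0000, Δy=2.0000; L_3 = √(Δx²+Δy²) = 3.6056

(5.3852, 7.8102, 3.6056)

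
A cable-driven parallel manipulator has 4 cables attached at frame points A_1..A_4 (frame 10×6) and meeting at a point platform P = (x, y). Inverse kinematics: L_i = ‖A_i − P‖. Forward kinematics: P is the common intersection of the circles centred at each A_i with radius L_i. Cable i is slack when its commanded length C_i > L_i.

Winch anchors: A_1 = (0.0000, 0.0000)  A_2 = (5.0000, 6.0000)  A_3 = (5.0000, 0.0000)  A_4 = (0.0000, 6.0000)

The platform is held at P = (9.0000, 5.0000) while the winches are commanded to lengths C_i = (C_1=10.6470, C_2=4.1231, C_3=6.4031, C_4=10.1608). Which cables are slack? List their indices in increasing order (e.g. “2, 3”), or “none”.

1, 4

i=1: geometric 10.2956 vs commanded 10.6470 ⇒ slack
i=2: geometric 4.1231 vs commanded 4.1231 ⇒ taut
i=3: geometric 6.4031 vs commanded 6.4031 ⇒ taut
i=4: geometric 9.0554 vs commanded 10.1608 ⇒ slack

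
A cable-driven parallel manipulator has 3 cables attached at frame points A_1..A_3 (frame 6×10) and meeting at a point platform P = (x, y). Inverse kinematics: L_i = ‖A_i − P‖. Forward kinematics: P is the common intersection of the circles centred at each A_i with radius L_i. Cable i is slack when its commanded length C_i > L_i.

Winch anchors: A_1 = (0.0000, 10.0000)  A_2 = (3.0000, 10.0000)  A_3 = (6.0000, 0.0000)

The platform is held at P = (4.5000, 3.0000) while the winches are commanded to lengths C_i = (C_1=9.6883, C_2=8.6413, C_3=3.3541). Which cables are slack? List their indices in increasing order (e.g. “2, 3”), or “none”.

cable 1: L_1 = ‖A_1−P‖ = 8.3217;  C_1 = 9.6883 → slack
cable 2: L_2 = ‖A_2−P‖ = 7.1589;  C_2 = 8.6413 → slack
cable 3: L_3 = ‖A_3−P‖ = 3.3541;  C_3 = 3.3541 → taut

1, 2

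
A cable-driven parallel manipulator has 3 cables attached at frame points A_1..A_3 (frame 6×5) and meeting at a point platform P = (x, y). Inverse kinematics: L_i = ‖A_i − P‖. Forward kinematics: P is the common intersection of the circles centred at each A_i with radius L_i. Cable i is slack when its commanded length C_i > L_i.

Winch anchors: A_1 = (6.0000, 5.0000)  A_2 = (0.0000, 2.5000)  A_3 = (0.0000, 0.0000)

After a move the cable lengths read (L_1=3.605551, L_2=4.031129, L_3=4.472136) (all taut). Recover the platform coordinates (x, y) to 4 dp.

(4.0000, 2.0000)

each cable: (A_i−P)·(A_i−P) = L_i²; let q_i = ‖A_i‖²−L_i²
q_1 = 36.0000+25.0000−13.0000 = 48.0000
row 1: 12.0000x + 5.0000y = 58.0000  (q_2=-10.0000)
row 2: 12.0000x + 10.0000y = 68.0000  (q_3=-20.0000)
Cramer on rows 1–2 → x = 4.0000, y = 2.0000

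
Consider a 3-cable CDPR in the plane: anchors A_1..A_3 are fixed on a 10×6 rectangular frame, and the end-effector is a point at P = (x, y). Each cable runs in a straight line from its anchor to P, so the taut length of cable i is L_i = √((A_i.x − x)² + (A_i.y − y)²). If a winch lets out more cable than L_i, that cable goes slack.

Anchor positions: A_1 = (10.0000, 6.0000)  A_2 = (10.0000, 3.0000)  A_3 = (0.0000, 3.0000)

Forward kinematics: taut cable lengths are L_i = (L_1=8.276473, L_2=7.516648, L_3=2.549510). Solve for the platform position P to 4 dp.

(2.5000, 2.5000)

expand ‖A_i−P‖²=L_i² and subtract eq 1 (c_i ≔ ‖A_i‖²−L_i²)
c_1 = 100.0000+36.0000−68.5000 = 67.5000
eq1−eq2 → [0.0000  6.0000]·P = 15.0000
eq1−eq3 → [20.0000  6.0000]·P = 65.0000
2×2 solve → P = (2.5000, 2.5000)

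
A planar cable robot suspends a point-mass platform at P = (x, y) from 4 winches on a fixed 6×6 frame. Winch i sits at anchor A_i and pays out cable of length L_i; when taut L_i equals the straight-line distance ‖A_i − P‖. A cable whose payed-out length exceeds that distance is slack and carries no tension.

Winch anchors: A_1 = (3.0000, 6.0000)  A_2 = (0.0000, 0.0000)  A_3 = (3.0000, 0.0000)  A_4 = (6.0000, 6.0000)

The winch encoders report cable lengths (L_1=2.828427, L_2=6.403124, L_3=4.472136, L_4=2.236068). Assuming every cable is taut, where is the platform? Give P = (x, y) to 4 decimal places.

(5.0000, 4.0000)

expand ‖A_i−P‖²=L_i² and subtract eq 1 (c_i ≔ ‖A_i‖²−L_i²)
c_1 = 9.0000+36.0000−8.0000 = 37.0000
eq1−eq2 → [6.0000  12.0000]·P = 78.0000
eq1−eq3 → [0.0000  12.0000]·P = 48.0000
eq1−eq4 → [-6.0000  0.0000]·P = -30.0000
2×2 solve → P = (5.0000, 4.0000)
check cable 4: ‖A_4−P‖² = 5.0000 ≈ L_4² = 5.0000 ✓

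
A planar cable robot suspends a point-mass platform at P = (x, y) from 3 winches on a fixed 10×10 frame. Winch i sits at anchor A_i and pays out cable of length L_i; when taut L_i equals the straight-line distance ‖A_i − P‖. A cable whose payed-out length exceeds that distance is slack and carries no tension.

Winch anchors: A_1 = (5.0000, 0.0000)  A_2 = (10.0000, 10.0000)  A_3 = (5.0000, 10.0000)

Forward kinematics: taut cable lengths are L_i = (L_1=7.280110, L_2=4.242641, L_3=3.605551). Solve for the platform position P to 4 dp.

(7.0000, 7.0000)

each cable: (A_i−P)·(A_i−P) = L_i²; let c_i = ‖A_i‖²−L_i²
c_1 = 25.0000+0.0000−53.0000 = -28.0000
row 1: -10.0000x − 20.0000y = -210.0000  (c_2=182.0000)
row 2: 0.0000x − 20.0000y = -140.0000  (c_3=112.0000)
Cramer on rows 1–2 → x = 7.0000, y = 7.0000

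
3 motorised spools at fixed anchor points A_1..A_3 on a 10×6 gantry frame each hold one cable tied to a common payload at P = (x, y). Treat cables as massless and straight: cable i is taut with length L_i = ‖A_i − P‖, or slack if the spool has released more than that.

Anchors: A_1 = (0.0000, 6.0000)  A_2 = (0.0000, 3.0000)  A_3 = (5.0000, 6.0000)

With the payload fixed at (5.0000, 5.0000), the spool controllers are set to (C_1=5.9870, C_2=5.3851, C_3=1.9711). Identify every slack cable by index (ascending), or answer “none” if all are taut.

1, 3

i=1: geometric 5.0990 vs commanded 5.9870 ⇒ slack
i=2: geometric 5.3852 vs commanded 5.3851 ⇒ taut
i=3: geometric 1.0000 vs commanded 1.9711 ⇒ slack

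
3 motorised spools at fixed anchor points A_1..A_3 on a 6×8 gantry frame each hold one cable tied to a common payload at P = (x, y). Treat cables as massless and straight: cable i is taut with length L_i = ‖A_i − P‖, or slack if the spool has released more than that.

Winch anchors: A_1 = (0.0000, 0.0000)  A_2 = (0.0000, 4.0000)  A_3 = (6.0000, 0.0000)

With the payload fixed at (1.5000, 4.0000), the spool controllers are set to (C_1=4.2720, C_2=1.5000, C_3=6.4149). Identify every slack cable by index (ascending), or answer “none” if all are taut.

i=1: geometric 4.2720 vs commanded 4.2720 ⇒ taut
i=2: geometric 1.5000 vs commanded 1.5000 ⇒ taut
i=3: geometric 6.0208 vs commanded 6.4149 ⇒ slack

3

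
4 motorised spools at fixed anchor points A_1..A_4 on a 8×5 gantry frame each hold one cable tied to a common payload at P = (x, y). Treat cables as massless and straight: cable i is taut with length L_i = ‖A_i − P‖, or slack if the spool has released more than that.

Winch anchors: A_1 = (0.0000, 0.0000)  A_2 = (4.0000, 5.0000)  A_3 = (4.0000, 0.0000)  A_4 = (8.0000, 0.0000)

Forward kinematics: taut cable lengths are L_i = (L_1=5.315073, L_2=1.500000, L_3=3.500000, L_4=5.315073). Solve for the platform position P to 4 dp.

(4.0000, 3.5000)

circle eqns → linear via eq_j − eq_1; set q_j = A_j·A_j − L_j²
q_1 = 0.0000+0.0000−28.2500 = -28.2500
-8.0000·x − 10.0000·y = q_1−q_2 = -67.0000
-8.0000·x + 0.0000·y = q_1−q_3 = -32.0000
-16.0000·x + 0.0000·y = q_1−q_4 = -64.0000
solve first two rows → x=4.0000, y=3.5000
check cable 4: ‖A_4−P‖² = 28.2500 ≈ L_4² = 28.2500 ✓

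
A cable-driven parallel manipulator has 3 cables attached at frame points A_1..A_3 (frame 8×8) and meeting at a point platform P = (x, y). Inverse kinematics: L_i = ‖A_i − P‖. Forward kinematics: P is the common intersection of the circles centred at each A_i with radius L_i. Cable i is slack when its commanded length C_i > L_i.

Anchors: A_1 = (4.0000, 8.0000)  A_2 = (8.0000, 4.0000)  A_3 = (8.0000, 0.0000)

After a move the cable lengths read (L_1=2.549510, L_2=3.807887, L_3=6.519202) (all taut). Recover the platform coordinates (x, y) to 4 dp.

(4.5000, 5.5000)

each cable: (A_i−P)·(A_i−P) = L_i²; let q_i = ‖A_i‖²−L_i²
q_1 = 16.0000+64.0000−6.5000 = 73.5000
row 1: -8.0000x + 8.0000y = 8.0000  (q_2=65.5000)
row 2: -8.0000x + 16.0000y = 52.0000  (q_3=21.5000)
Cramer on rows 1–2 → x = 4.5000, y = 5.5000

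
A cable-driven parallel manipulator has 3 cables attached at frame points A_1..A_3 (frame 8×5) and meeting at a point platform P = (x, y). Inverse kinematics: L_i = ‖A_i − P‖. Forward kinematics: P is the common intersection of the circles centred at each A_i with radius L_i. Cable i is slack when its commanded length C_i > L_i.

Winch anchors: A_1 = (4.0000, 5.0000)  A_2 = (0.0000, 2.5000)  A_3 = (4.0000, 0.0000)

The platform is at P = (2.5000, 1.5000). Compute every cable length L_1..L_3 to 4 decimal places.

cable 1: Δx=1.5000, Δy=3.5000; L_1 = √(Δx²+Δy²) = 3.8079
cable 2: Δx=-2.5000, Δy=1.0000; L_2 = √(Δx²+Δy²) = 2.6926
cable 3: Δx=1.5000, Δy=-1.5000; L_3 = √(Δx²+Δy²) = 2.1213

(3.8079, 2.6926, 2.1213)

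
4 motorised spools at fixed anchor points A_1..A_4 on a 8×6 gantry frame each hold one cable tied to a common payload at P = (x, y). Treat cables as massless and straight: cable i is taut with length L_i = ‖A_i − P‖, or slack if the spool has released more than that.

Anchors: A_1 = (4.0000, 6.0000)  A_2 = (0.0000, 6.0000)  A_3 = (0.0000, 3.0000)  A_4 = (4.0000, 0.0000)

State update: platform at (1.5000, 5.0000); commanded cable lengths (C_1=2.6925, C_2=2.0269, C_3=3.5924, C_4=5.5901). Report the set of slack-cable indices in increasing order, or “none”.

i=1: geometric 2.6926 vs commanded 2.6925 ⇒ taut
i=2: geometric 1.8028 vs commanded 2.0269 ⇒ slack
i=3: geometric 2.5000 vs commanded 3.5924 ⇒ slack
i=4: geometric 5.5902 vs commanded 5.5901 ⇒ taut

2, 3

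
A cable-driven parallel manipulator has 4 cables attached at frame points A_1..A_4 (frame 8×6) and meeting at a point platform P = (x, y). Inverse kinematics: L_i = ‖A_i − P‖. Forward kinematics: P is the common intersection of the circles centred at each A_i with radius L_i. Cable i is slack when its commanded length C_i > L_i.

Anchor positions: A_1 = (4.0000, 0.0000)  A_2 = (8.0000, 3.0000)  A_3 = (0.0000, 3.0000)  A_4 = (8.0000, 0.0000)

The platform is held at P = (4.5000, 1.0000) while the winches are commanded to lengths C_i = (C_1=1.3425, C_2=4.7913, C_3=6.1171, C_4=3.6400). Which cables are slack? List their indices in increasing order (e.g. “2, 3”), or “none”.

i=1: geometric 1.1180 vs commanded 1.3425 ⇒ slack
i=2: geometric 4.0311 vs commanded 4.7913 ⇒ slack
i=3: geometric 4.9244 vs commanded 6.1171 ⇒ slack
i=4: geometric 3.6401 vs commanded 3.6400 ⇒ taut

1, 2, 3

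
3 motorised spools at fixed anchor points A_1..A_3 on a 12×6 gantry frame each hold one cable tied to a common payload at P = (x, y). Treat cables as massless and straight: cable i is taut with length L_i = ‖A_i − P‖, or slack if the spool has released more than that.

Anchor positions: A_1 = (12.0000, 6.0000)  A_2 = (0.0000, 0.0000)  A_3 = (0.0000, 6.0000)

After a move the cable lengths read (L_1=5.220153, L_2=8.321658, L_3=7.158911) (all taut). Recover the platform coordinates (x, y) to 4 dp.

expand ‖A_i−P‖²=L_i² and subtract eq 1 (c_i ≔ ‖A_i‖²−L_i²)
c_1 = 144.0000+36.0000−27.2500 = 152.7500
eq1−eq2 → [24.0000  12.0000]·P = 222.0000
eq1−eq3 → [24.0000  0.0000]·P = 168.0000
2×2 solve → P = (7.0000, 4.5000)

(7.0000, 4.5000)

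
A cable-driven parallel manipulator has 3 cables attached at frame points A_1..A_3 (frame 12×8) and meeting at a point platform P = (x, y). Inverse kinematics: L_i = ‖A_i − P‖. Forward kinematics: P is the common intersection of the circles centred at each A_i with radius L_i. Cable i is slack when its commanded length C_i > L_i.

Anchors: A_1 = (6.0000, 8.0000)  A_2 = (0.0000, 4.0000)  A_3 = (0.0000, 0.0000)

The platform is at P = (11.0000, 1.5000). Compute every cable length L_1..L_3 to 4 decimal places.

L_1: Δ = A_1−P = (-5.0000, 6.5000) → ‖Δ‖ = √67.2500 = 8.2006
L_2: Δ = A_2−P = (-11.0000, 2.5000) → ‖Δ‖ = √127.2500 = 11.2805
L_3: Δ = A_3−P = (-11.0000, -1.5000) → ‖Δ‖ = √123.2500 = 11.1018

(8.2006, 11.2805, 11.1018)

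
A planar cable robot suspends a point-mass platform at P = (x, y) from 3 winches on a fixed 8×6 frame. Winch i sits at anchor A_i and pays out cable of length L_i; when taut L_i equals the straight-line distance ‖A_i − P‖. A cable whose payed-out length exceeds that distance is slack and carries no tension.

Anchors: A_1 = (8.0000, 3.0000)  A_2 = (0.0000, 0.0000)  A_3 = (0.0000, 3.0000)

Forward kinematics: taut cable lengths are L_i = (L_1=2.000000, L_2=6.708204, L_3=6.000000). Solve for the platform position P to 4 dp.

(6.0000, 3.0000)

each cable: (A_i−P)·(A_i−P) = L_i²; let k_i = ‖A_i‖²−L_i²
k_1 = 64.0000+9.0000−4.0000 = 69.0000
row 1: 16.0000x + 6.0000y = 114.0000  (k_2=-45.0000)
row 2: 16.0000x + 0.0000y = 96.0000  (k_3=-27.0000)
Cramer on rows 1–2 → x = 6.0000, y = 3.0000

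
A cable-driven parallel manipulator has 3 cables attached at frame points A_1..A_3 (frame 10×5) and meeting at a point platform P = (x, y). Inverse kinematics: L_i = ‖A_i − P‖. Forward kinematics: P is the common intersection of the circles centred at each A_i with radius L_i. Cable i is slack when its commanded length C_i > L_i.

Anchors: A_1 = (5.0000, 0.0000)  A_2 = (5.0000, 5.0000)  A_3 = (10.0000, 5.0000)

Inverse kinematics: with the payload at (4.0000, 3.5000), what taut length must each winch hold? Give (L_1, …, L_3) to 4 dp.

L_1 = √((5.0000−4.0000)² + (0.0000−3.5000)²) = 3.6401
L_2 = √((5.0000−4.0000)² + (5.0000−3.5000)²) = 1.8028
L_3 = √((10.0000−4.0000)² + (5.0000−3.5000)²) = 6.1847

(3.6401, 1.8028, 6.1847)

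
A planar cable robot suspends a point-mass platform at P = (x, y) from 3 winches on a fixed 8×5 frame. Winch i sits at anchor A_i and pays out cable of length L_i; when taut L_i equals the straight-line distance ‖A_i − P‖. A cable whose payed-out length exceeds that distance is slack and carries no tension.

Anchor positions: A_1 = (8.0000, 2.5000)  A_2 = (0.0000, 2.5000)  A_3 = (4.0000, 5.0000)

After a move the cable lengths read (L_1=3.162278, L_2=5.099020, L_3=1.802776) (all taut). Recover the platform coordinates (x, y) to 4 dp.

circle eqns → linear via eq_j − eq_1; set c_j = A_j·A_j − L_j²
c_1 = 64.0000+6.2500−10.0000 = 60.2500
16.0000·x + 0.0000·y = c_1−c_2 = 80.0000
8.0000·x − 5.0000·y = c_1−c_3 = 22.5000
solve first two rows → x=5.0000, y=3.5000

(5.0000, 3.5000)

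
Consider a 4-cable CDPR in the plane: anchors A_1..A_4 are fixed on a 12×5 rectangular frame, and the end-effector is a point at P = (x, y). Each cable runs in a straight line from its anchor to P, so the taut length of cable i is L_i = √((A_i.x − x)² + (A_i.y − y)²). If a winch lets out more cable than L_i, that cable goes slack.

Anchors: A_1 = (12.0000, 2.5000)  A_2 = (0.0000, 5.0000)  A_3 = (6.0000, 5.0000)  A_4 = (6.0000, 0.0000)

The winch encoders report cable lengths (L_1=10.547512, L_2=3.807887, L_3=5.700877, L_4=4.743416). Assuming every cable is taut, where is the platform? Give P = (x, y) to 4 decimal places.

(1.5000, 1.5000)

each cable: (A_i−P)·(A_i−P) = L_i²; let c_i = ‖A_i‖²−L_i²
c_1 = 144.0000+6.2500−111.2500 = 39.0000
row 1: 24.0000x − 5.0000y = 28.5000  (c_2=10.5000)
row 2: 12.0000x − 5.0000y = 10.5000  (c_3=28.5000)
row 3: 12.0000x + 5.0000y = 25.5000  (c_4=13.5000)
Cramer on rows 1–2 → x = 1.5000, y = 1.5000
check cable 4: ‖A_4−P‖² = 22.5000 ≈ L_4² = 22.5000 ✓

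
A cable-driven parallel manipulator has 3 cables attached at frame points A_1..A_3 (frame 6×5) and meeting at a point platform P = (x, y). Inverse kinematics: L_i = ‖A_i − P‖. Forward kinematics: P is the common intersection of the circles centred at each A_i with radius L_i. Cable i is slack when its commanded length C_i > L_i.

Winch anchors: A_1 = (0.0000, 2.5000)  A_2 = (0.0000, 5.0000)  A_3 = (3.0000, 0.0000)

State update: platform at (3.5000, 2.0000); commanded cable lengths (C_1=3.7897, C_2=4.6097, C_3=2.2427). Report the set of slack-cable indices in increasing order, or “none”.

1, 3

cable 1: L_1 = ‖A_1−P‖ = 3.5355;  C_1 = 3.7897 → slack
cable 2: L_2 = ‖A_2−P‖ = 4.6098;  C_2 = 4.6097 → taut
cable 3: L_3 = ‖A_3−P‖ = 2.0616;  C_3 = 2.2427 → slack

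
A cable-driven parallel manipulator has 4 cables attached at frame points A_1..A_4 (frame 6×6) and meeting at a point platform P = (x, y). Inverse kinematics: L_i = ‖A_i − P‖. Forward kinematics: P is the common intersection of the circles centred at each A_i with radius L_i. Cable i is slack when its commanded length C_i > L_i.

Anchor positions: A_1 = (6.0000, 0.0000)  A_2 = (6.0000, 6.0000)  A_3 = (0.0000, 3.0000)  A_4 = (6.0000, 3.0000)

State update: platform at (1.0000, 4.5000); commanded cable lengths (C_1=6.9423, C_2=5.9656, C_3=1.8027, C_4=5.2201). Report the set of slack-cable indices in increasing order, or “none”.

cable 1: √((5.0000)²+(-4.5000)²)=6.7268, C_1=6.9423: slack
cable 2: √((5.0000)²+(1.5000)²)=5.2202, C_2=5.9656: slack
cable 3: √((-1.0000)²+(-1.5000)²)=1.8028, C_3=1.8027: taut
cable 4: √((5.0000)²+(-1.5000)²)=5.2202, C_4=5.2201: taut

1, 2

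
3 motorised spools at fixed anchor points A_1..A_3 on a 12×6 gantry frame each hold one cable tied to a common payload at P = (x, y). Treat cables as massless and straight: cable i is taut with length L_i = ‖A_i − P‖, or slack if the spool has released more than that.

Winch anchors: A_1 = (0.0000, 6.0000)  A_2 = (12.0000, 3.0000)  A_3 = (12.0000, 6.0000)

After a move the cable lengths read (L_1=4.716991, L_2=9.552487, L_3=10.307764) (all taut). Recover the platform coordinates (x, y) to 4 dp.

circle eqns → linear via eq_j − eq_1; set k_j = A_j·A_j − L_j²
k_1 = 0.0000+36.0000−22.2500 = 13.7500
-24.0000·x + 6.0000·y = k_1−k_2 = -48.0000
-24.0000·x + 0.0000·y = k_1−k_3 = -60.0000
solve first two rows → x=2.5000, y=2.0000

(2.5000, 2.0000)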